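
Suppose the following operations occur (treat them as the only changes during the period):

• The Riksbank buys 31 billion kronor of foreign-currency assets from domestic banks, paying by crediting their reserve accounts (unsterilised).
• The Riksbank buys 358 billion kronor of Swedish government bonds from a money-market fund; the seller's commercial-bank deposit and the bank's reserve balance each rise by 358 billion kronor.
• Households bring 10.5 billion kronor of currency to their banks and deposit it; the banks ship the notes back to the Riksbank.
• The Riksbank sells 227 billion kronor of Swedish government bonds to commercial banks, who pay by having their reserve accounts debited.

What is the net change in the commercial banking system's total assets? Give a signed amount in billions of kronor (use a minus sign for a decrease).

+368.5 billion

Riksbank balance sheet:
  Assets:      Securities +131B, Foreign assets +31B
  Liabilities: Bank reserves +172.5B, Currency in circulation −10.5B
Commercial banking system:
  Assets:      Reserves at CB +172.5B, Securities +227B, Foreign assets −31B
  Liabilities: Checkable deposits +368.5B
Change in total bank assets = +368.5 billion.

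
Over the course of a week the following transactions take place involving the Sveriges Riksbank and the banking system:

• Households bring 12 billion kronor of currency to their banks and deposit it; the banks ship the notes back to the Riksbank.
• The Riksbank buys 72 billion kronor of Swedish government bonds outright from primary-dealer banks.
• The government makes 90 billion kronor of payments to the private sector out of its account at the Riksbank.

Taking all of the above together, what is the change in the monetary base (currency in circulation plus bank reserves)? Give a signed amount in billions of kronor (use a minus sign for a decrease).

Currency deposit 12 billion kronor: just a shift between currency and reserves — both are base money → 0.
OMO purchase (from banks) 72 billion kronor: Riksbank balance sheet expands → +72B.
Government spending 90 billion kronor: a non-base liability converts back to reserves → +90B.
Net: 0 + 72 + 90 = +162 billion.

+162 billion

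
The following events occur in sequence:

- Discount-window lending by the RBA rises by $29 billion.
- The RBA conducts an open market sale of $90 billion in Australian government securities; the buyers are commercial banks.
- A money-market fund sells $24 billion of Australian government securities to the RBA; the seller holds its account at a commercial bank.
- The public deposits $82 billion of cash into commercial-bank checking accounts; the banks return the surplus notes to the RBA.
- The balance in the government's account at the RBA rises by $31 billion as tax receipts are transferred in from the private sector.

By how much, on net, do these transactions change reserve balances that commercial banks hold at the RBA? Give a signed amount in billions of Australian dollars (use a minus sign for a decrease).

Discount-window loan $29 billion: the loan is credited to the bank's reserve account → +$29B.
OMO sale (to banks) $90 billion: the buying banks pay out of their reserve balances → −$90B.
Asset purchase (from non-banks) $24 billion: the RBA pays by crediting reserve accounts → +$24B.
Currency deposit $82 billion: returned notes are swapped for reserve credit → +$82B.
Government account inflow $31 billion: funds move from bank reserves into the government account → −$31B.
Net: 29 − 90 + 24 + 82 − 31 = +$14 billion.

+$14 billion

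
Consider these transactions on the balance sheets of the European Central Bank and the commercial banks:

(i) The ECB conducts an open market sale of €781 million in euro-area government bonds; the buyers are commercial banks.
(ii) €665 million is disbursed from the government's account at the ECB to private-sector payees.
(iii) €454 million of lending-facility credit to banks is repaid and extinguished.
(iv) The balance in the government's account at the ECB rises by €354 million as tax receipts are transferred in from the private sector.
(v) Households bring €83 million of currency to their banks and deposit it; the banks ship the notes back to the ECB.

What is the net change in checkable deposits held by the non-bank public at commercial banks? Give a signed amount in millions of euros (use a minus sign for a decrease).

+€394 million

OMO sale (to banks) €781 million: the counterparty is a bank, so public deposits are unchanged → 0.
Government spending €665 million: non-bank counterparties' bank balances rise → +€665M.
Discount-window repayment €454 million: the counterparty is a bank, so public deposits are unchanged → 0.
Government account inflow €354 million: non-bank counterparties' bank balances fall → −€354M.
Currency deposit €83 million: non-bank counterparties' bank balances rise → +€83M.
Net: 0 + 665 + 0 − 354 + 83 = +€394 million.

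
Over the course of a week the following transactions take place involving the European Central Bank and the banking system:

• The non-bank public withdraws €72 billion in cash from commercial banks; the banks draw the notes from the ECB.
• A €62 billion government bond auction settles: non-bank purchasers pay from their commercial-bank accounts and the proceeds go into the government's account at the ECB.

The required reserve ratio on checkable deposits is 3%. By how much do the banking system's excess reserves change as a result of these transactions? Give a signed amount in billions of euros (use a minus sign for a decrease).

Currency withdrawal €72 billion: reserves −€72B, deposits −€72B.
Government account inflow €62 billion: reserves −€62B, deposits −€62B.
Totals: Δreserves = −€134B, Δdeposits = −€134B.
Δrequired reserves = 3% × −€134B = −€4.02B.
Δexcess reserves = Δreserves − Δrequired = −€134B − (−€4.02B) = -€129.98 billion.

-€129.98 billion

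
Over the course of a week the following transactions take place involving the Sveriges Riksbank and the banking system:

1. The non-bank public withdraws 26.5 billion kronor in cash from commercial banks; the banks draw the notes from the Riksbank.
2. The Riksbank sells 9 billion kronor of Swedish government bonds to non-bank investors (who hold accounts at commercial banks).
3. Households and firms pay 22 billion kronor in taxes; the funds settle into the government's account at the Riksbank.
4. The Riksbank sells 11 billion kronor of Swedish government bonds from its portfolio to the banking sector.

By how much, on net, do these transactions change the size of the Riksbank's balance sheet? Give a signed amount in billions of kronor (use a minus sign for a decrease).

-20 billion

Riksbank balance sheet:
  Assets:      Securities −20B
  Liabilities: Bank reserves −68.5B, Currency in circulation +26.5B, Government deposits +22B
Change in total Riksbank assets = -20 billion.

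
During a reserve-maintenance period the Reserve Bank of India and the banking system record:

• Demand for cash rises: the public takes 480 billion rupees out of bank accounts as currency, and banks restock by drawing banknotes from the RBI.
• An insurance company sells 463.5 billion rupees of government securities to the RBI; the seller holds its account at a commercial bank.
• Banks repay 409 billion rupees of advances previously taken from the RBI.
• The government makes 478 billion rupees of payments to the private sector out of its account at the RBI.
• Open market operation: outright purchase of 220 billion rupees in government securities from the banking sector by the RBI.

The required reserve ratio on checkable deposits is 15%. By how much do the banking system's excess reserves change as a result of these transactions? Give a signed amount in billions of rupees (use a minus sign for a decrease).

+203.275 billion

Currency withdrawal 480 billion rupees: reserves −480B, deposits −480B.
Asset purchase (from non-banks) 463.5 billion rupees: reserves +463.5B, deposits +463.5B.
Discount-window repayment 409 billion rupees: reserves −409B, deposits 0.
Government spending 478 billion rupees: reserves +478B, deposits +478B.
OMO purchase (from banks) 220 billion rupees: reserves +220B, deposits 0.
Totals: Δreserves = +272.5B, Δdeposits = +461.5B.
Δrequired reserves = 15% × +461.5B = +69.225B.
Δexcess reserves = Δreserves − Δrequired = +272.5B − (+69.225B) = +203.275 billion.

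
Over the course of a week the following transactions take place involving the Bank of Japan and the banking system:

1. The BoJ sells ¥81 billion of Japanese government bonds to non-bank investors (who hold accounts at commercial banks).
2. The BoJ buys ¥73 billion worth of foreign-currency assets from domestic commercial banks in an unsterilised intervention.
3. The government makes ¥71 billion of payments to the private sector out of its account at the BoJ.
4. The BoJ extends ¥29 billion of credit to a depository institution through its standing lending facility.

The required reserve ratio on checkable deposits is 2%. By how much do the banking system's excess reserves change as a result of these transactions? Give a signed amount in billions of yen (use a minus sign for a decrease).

Asset sale (to non-banks) ¥81 billion: reserves −¥81B, deposits −¥81B.
FX purchase ¥73 billion: reserves +¥73B, deposits 0.
Government spending ¥71 billion: reserves +¥71B, deposits +¥71B.
Discount-window loan ¥29 billion: reserves +¥29B, deposits 0.
Totals: Δreserves = +¥92B, Δdeposits = −¥10B.
Δrequired reserves = 2% × −¥10B = −¥0.2B.
Δexcess reserves = Δreserves − Δrequired = +¥92B − (−¥0.2B) = +¥92.2 billion.

+¥92.2 billion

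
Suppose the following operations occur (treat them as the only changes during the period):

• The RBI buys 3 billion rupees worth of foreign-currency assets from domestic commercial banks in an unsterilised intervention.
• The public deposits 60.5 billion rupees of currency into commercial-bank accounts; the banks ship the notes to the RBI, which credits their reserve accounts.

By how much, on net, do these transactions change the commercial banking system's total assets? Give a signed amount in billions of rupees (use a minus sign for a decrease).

RBI balance sheet:
  Assets:      Foreign assets +3B
  Liabilities: Bank reserves +63.5B, Currency in circulation −60.5B
Commercial banking system:
  Assets:      Reserves at CB +63.5B, Foreign assets −3B
  Liabilities: Checkable deposits +60.5B
Change in total bank assets = +60.5 billion.

+60.5 billion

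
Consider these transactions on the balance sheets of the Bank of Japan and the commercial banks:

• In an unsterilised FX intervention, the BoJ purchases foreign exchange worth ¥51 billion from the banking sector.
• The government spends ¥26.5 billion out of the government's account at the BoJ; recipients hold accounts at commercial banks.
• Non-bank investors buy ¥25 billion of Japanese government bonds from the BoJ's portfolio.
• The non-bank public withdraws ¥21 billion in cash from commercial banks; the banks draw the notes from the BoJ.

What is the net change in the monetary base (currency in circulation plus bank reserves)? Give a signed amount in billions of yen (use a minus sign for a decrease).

BoJ balance sheet:
  Assets:      Securities −¥25B, Foreign assets +¥51B
  Liabilities: Bank reserves +¥31.5B, Currency in circulation +¥21B, Government deposits −¥26.5B
Commercial banking system:
  Assets:      Reserves at CB +¥31.5B, Foreign assets −¥51B
  Liabilities: Checkable deposits −¥19.5B
Monetary base = currency + reserves: +¥21B + (+¥31.5B) = +¥52.5 billion.

+¥52.5 billion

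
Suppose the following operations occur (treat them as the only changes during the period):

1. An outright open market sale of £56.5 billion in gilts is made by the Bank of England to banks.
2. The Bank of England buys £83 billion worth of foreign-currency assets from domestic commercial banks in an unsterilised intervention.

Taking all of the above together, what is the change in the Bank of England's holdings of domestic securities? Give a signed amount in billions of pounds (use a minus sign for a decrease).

-£56.5 billion

OMO sale (to banks) £56.5 billion: securities removed from the Bank of England's portfolio → −£56.5B.
FX purchase £83 billion: the Bank of England's securities portfolio is untouched → 0.
Net: −56.5 + 0 = -£56.5 billion.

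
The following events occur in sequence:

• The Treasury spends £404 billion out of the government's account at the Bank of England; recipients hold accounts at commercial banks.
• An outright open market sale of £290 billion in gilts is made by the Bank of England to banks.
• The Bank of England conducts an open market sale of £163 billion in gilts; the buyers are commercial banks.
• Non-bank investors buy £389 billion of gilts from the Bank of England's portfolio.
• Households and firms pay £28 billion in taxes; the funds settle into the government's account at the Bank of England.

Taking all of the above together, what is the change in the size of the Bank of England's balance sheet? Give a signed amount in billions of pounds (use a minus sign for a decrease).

-£842 billion

Bank of England balance sheet:
  Assets:      Securities −£842B
  Liabilities: Bank reserves −£466B, Government deposits −£376B
Commercial banking system:
  Assets:      Reserves at CB −£466B, Securities +£453B
  Liabilities: Checkable deposits −£13B
Change in total Bank of England assets = -£842 billion.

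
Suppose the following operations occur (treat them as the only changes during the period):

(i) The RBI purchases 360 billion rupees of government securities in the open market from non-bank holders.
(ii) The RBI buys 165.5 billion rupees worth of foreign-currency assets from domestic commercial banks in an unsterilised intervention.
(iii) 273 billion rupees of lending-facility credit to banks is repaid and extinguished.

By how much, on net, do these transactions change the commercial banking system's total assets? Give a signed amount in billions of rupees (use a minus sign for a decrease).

RBI balance sheet:
  Assets:      Securities +360B, Loans to banks −273B, Foreign assets +165.5B
  Liabilities: Bank reserves +252.5B
Commercial banking system:
  Assets:      Reserves at CB +252.5B, Foreign assets −165.5B
  Liabilities: Checkable deposits +360B, Borrowings from CB −273B
Change in total bank assets = +87 billion.

+87 billion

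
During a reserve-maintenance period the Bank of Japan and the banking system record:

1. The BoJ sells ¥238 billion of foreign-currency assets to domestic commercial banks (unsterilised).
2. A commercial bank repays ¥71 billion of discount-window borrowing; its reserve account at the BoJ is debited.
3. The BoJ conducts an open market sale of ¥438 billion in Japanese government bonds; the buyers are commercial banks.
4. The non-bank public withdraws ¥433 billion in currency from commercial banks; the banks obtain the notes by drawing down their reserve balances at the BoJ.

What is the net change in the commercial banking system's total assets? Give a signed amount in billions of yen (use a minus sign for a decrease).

-¥504 billion

BoJ balance sheet:
  Assets:      Securities −¥438B, Loans to banks −¥71B, Foreign assets −¥238B
  Liabilities: Bank reserves −¥1180B, Currency in circulation +¥433B
Commercial banking system:
  Assets:      Reserves at CB −¥1180B, Securities +¥438B, Foreign assets +¥238B
  Liabilities: Checkable deposits −¥433B, Borrowings from CB −¥71B
Change in total bank assets = -¥504 billion.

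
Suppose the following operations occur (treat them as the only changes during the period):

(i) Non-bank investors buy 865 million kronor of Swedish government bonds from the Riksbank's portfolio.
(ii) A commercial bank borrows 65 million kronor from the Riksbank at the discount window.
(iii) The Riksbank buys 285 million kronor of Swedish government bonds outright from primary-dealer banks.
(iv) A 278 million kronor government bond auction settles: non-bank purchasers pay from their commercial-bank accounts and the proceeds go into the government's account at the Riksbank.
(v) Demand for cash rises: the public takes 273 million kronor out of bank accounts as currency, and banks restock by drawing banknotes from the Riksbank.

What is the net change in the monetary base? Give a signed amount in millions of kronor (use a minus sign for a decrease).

-793 million

Asset sale (to non-banks) 865 million kronor: Riksbank balance sheet contracts → −865M.
Discount-window loan 65 million kronor: Riksbank balance sheet expands → +65M.
OMO purchase (from banks) 285 million kronor: Riksbank balance sheet expands → +285M.
Government account inflow 278 million kronor: reserves shift to a non-base liability → −278M.
Currency withdrawal 273 million kronor: just a shift between currency and reserves — both are base money → 0.
Net: −865 + 65 + 285 − 278 + 0 = -793 million.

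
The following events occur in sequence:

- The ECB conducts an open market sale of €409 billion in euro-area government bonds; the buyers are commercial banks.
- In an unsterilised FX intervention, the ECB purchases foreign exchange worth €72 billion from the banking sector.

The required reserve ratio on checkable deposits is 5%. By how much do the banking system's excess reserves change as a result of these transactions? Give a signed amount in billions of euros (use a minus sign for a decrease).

OMO sale (to banks) €409 billion: reserves −€409B, deposits 0.
FX purchase €72 billion: reserves +€72B, deposits 0.
Totals: Δreserves = −€337B, Δdeposits = 0.
Δrequired reserves = 5% × 0 = 0.
Δexcess reserves = Δreserves − Δrequired = −€337B − (0) = -€337 billion.

-€337 billion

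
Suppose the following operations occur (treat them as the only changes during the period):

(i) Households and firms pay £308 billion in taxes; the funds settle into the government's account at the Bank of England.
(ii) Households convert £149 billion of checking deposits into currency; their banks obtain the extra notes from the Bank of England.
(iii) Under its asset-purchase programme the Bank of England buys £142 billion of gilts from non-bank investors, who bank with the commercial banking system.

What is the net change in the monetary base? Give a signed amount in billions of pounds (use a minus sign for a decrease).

-£166 billion

Government account inflow £308 billion: reserves shift to a non-base liability → −£308B.
Currency withdrawal £149 billion: just a shift between currency and reserves — both are base money → 0.
Asset purchase (from non-banks) £142 billion: Bank of England balance sheet expands → +£142B.
Net: −308 + 0 + 142 = -£166 billion.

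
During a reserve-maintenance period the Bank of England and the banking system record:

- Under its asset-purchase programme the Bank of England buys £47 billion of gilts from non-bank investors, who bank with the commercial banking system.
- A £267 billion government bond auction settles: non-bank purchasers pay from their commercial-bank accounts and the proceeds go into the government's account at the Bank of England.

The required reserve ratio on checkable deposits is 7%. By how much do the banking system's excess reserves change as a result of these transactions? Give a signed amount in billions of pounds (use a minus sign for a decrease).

Asset purchase (from non-banks) £47 billion: reserves +£47B, deposits +£47B.
Government account inflow £267 billion: reserves −£267B, deposits −£267B.
Totals: Δreserves = −£220B, Δdeposits = −£220B.
Δrequired reserves = 7% × −£220B = −£15.4B.
Δexcess reserves = Δreserves − Δrequired = −£220B − (−£15.4B) = -£204.6 billion.

-£204.6 billion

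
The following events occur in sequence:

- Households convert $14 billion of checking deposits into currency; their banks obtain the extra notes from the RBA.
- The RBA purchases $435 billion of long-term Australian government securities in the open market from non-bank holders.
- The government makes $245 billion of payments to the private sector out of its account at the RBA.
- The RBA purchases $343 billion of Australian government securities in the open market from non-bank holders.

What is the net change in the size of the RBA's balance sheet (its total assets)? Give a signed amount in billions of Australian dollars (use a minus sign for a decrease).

RBA balance sheet:
  Assets:      Securities +$778B
  Liabilities: Bank reserves +$1009B, Currency in circulation +$14B, Government deposits −$245B
Commercial banking system:
  Assets:      Reserves at CB +$1009B
  Liabilities: Checkable deposits +$1009B
Change in total RBA assets = +$778 billion.

+$778 billion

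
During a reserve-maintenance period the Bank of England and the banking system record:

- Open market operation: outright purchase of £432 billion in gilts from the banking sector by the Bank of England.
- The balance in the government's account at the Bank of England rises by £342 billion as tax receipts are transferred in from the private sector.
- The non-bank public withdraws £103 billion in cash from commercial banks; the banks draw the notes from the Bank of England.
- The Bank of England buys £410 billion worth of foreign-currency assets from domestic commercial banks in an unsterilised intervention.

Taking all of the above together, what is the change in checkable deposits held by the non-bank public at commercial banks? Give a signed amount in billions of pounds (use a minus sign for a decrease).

-£445 billion

OMO purchase (from banks) £432 billion: the counterparty is a bank, so public deposits are unchanged → 0.
Government account inflow £342 billion: non-bank counterparties' bank balances fall → −£342B.
Currency withdrawal £103 billion: non-bank counterparties' bank balances fall → −£103B.
FX purchase £410 billion: the counterparty is a bank, so public deposits are unchanged → 0.
Net: 0 − 342 − 103 + 0 = -£445 billion.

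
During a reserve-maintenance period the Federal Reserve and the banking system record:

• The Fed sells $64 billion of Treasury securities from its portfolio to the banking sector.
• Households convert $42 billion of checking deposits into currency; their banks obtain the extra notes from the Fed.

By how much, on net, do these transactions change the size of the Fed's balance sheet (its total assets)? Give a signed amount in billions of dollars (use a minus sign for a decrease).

OMO sale (to banks) $64 billion: a Fed asset is shed → −$64B.
Currency withdrawal $42 billion: only the composition of liabilities changes → 0.
Net: −64 + 0 = -$64 billion.

-$64 billion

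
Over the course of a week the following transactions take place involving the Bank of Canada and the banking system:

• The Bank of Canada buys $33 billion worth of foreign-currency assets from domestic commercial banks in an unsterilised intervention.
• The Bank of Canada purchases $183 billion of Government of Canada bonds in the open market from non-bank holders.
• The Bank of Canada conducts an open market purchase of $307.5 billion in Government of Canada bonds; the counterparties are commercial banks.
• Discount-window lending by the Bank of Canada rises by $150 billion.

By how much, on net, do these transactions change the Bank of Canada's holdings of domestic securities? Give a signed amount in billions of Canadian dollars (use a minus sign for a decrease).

+$490.5 billion

FX purchase $33 billion: the Bank of Canada's securities portfolio is untouched → 0.
Asset purchase (from non-banks) $183 billion: securities added to the Bank of Canada's portfolio → +$183B.
OMO purchase (from banks) $307.5 billion: securities added to the Bank of Canada's portfolio → +$307.5B.
Discount-window loan $150 billion: the Bank of Canada's securities portfolio is untouched → 0.
Net: 0 + 183 + 307.5 + 0 = +$490.5 billion.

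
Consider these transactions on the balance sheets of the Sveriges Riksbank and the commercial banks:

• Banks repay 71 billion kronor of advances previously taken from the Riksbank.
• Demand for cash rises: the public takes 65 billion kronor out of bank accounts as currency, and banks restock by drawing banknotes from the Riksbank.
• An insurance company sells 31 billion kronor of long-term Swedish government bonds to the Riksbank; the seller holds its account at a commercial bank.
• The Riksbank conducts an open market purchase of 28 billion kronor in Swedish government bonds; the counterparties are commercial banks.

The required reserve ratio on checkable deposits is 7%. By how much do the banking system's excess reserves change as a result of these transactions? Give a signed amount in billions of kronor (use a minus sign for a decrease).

Discount-window repayment 71 billion kronor: reserves −71B, deposits 0.
Currency withdrawal 65 billion kronor: reserves −65B, deposits −65B.
Asset purchase (from non-banks) 31 billion kronor: reserves +31B, deposits +31B.
OMO purchase (from banks) 28 billion kronor: reserves +28B, deposits 0.
Totals: Δreserves = −77B, Δdeposits = −34B.
Δrequired reserves = 7% × −34B = −2.38B.
Δexcess reserves = Δreserves − Δrequired = −77B − (−2.38B) = -74.62 billion.

-74.62 billion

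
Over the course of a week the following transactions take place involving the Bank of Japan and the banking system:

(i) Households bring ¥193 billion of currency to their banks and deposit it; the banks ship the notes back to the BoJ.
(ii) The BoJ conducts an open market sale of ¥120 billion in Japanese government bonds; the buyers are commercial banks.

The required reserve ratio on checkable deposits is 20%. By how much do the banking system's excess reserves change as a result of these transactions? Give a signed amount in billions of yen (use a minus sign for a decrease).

+¥34.4 billion

Currency deposit ¥193 billion: reserves +¥193B, deposits +¥193B.
OMO sale (to banks) ¥120 billion: reserves −¥120B, deposits 0.
Totals: Δreserves = +¥73B, Δdeposits = +¥193B.
Δrequired reserves = 20% × +¥193B = +¥38.6B.
Δexcess reserves = Δreserves − Δrequired = +¥73B − (+¥38.6B) = +¥34.4 billion.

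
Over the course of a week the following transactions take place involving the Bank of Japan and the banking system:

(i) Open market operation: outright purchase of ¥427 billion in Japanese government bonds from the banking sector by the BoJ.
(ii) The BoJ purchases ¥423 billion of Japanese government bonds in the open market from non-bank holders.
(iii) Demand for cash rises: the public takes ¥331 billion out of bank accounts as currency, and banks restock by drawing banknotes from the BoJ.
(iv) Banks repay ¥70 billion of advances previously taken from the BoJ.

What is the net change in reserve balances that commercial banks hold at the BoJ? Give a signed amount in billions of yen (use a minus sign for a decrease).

BoJ balance sheet:
  Assets:      Securities +¥850B, Loans to banks −¥70B
  Liabilities: Bank reserves +¥449B, Currency in circulation +¥331B
Commercial banking system:
  Assets:      Reserves at CB +¥449B, Securities −¥427B
  Liabilities: Checkable deposits +¥92B, Borrowings from CB −¥70B
So the change in reserve balances that commercial banks hold at the BoJ is +¥449 billion.

+¥449 billion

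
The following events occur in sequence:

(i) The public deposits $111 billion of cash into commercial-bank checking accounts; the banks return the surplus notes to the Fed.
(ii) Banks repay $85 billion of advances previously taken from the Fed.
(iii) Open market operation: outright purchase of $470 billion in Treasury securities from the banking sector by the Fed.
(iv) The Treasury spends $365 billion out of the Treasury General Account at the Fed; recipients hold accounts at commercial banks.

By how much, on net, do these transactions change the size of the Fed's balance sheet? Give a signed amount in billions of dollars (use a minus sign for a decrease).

+$385 billion

Currency deposit $111 billion: only the composition of liabilities changes → 0.
Discount-window repayment $85 billion: a Fed asset is shed → −$85B.
OMO purchase (from banks) $470 billion: a Fed asset is acquired → +$470B.
Government spending $365 billion: only the composition of liabilities changes → 0.
Net: 0 − 85 + 470 + 0 = +$385 billion.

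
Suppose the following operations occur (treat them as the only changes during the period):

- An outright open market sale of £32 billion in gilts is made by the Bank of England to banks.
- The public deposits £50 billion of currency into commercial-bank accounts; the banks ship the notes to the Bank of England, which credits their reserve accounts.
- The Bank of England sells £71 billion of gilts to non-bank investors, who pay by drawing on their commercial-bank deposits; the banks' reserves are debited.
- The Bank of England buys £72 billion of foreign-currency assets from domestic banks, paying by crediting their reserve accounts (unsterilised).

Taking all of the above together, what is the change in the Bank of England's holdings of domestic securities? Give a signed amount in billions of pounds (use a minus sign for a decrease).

OMO sale (to banks) £32 billion: securities removed from the Bank of England's portfolio → −£32B.
Currency deposit £50 billion: the Bank of England's securities portfolio is untouched → 0.
Asset sale (to non-banks) £71 billion: securities removed from the Bank of England's portfolio → −£71B.
FX purchase £72 billion: the Bank of England's securities portfolio is untouched → 0.
Net: −32 + 0 − 71 + 0 = -£103 billion.

-£103 billion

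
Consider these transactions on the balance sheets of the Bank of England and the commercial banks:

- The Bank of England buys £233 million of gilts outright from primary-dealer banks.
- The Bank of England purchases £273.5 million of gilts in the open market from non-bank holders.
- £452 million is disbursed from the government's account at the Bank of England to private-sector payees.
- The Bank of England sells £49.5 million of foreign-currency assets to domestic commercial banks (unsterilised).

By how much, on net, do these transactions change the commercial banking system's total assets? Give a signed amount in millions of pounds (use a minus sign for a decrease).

+£725.5 million

Bank of England balance sheet:
  Assets:      Securities +£506.5M, Foreign assets −£49.5M
  Liabilities: Bank reserves +£909M, Government deposits −£452M
Commercial banking system:
  Assets:      Reserves at CB +£909M, Securities −£233M, Foreign assets +£49.5M
  Liabilities: Checkable deposits +£725.5M
Change in total bank assets = +£725.5 million.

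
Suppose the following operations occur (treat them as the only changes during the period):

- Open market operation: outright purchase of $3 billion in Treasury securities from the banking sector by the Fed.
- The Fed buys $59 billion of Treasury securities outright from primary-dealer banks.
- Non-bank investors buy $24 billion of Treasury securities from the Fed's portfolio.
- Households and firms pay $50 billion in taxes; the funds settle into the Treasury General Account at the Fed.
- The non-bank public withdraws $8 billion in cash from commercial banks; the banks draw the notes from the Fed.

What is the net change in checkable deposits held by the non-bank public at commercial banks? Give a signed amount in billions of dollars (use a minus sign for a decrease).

Fed balance sheet:
  Assets:      Securities +$38B
  Liabilities: Bank reserves −$20B, Currency in circulation +$8B, Government deposits +$50B
Commercial banking system:
  Assets:      Reserves at CB −$20B, Securities −$62B
  Liabilities: Checkable deposits −$82B
So the change in checkable deposits held by the non-bank public at commercial banks is -$82 billion.

-$82 billion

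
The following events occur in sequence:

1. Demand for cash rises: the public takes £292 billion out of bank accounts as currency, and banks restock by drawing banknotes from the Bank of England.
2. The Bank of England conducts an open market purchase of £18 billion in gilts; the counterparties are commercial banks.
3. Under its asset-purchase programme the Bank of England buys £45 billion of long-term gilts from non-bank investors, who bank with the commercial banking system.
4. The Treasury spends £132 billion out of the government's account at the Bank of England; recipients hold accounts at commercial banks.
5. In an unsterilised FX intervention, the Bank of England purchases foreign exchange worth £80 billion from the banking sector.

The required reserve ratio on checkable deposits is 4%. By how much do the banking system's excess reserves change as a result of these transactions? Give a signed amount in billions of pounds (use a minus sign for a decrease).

-£12.4 billion

Currency withdrawal £292 billion: reserves −£292B, deposits −£292B.
OMO purchase (from banks) £18 billion: reserves +£18B, deposits 0.
Asset purchase (from non-banks) £45 billion: reserves +£45B, deposits +£45B.
Government spending £132 billion: reserves +£132B, deposits +£132B.
FX purchase £80 billion: reserves +£80B, deposits 0.
Totals: Δreserves = −£17B, Δdeposits = −£115B.
Δrequired reserves = 4% × −£115B = −£4.6B.
Δexcess reserves = Δreserves − Δrequired = −£17B − (−£4.6B) = -£12.4 billion.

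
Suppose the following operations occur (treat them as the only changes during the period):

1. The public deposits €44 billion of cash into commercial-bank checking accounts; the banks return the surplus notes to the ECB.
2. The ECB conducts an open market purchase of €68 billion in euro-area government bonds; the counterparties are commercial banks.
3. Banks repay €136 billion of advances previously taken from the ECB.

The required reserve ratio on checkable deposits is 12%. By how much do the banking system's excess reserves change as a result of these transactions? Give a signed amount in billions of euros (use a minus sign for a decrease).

-€29.28 billion

Currency deposit €44 billion: reserves +€44B, deposits +€44B.
OMO purchase (from banks) €68 billion: reserves +€68B, deposits 0.
Discount-window repayment €136 billion: reserves −€136B, deposits 0.
Totals: Δreserves = −€24B, Δdeposits = +€44B.
Δrequired reserves = 12% × +€44B = +€5.28B.
Δexcess reserves = Δreserves − Δrequired = −€24B − (+€5.28B) = -€29.28 billion.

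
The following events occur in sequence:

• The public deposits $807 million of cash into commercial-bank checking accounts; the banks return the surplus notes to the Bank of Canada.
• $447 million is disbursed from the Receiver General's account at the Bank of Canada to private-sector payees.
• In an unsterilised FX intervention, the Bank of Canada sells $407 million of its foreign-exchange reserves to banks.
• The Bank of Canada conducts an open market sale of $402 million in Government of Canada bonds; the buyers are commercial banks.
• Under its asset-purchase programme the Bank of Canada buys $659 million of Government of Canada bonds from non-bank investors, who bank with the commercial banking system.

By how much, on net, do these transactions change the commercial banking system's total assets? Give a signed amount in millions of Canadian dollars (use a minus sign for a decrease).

+$1913 million

Bank of Canada balance sheet:
  Assets:      Securities +$257M, Foreign assets −$407M
  Liabilities: Bank reserves +$1104M, Currency in circulation −$807M, Government deposits −$447M
Commercial banking system:
  Assets:      Reserves at CB +$1104M, Securities +$402M, Foreign assets +$407M
  Liabilities: Checkable deposits +$1913M
Change in total bank assets = +$1913 million.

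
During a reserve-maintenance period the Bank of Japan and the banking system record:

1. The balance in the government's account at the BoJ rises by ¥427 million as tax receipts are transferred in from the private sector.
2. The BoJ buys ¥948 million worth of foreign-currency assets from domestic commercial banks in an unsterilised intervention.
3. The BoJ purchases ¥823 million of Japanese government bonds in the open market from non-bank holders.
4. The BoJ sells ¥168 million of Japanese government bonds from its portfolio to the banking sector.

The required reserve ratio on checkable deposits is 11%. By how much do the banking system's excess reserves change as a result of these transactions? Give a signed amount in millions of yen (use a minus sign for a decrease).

+¥1132.44 million

Government account inflow ¥427 million: reserves −¥427M, deposits −¥427M.
FX purchase ¥948 million: reserves +¥948M, deposits 0.
Asset purchase (from non-banks) ¥823 million: reserves +¥823M, deposits +¥823M.
OMO sale (to banks) ¥168 million: reserves −¥168M, deposits 0.
Totals: Δreserves = +¥1176M, Δdeposits = +¥396M.
Δrequired reserves = 11% × +¥396M = +¥43.56M.
Δexcess reserves = Δreserves − Δrequired = +¥1176M − (+¥43.56M) = +¥1132.44 million.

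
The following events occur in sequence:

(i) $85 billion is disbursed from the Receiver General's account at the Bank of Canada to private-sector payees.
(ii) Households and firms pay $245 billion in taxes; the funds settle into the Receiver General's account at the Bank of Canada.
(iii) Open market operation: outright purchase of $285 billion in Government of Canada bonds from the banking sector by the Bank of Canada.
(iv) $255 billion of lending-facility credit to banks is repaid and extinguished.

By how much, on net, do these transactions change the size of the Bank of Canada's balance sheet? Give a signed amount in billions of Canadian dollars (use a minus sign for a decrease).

Government spending $85 billion: only the composition of liabilities changes → 0.
Government account inflow $245 billion: only the composition of liabilities changes → 0.
OMO purchase (from banks) $285 billion: a Bank of Canada asset is acquired → +$285B.
Discount-window repayment $255 billion: a Bank of Canada asset is shed → −$255B.
Net: 0 + 0 + 285 − 255 = +$30 billion.

+$30 billion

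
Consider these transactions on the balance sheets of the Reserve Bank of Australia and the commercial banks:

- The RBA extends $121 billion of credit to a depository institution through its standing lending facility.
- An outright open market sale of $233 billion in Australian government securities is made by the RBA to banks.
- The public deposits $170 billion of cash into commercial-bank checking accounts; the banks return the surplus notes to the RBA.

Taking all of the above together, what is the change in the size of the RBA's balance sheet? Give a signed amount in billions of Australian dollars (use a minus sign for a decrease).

-$112 billion

RBA balance sheet:
  Assets:      Securities −$233B, Loans to banks +$121B
  Liabilities: Bank reserves +$58B, Currency in circulation −$170B
Change in total RBA assets = -$112 billion.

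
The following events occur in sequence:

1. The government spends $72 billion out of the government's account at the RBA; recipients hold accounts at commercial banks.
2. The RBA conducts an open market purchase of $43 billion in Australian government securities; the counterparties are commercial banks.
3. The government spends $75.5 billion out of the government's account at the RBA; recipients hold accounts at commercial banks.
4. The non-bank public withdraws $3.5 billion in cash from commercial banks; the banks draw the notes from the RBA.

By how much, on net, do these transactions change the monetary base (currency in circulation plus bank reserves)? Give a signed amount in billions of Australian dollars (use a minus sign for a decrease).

+$190.5 billion

Government spending $72 billion: a non-base liability converts back to reserves → +$72B.
OMO purchase (from banks) $43 billion: RBA balance sheet expands → +$43B.
Government spending $75.5 billion: a non-base liability converts back to reserves → +$75.5B.
Currency withdrawal $3.5 billion: just a shift between currency and reserves — both are base money → 0.
Net: 72 + 43 + 75.5 + 0 = +$190.5 billion.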